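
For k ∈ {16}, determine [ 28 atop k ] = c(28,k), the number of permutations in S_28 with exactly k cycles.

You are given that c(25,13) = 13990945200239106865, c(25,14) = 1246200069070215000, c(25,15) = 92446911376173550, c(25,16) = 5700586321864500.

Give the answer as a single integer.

[26] T[26,14]:25*1246200069070215000+13990945200239106865=45145946926994481865 · T[26,15]:25*92446911376173550+1246200069070215000=3557372853474553750 · T[26,16]:25*5700586321864500+92446911376173550=234961569422786050
[27] T[27,15]:26*3557372853474553750+45145946926994481865=137637641117332879365 · T[27,16]:26*234961569422786050+3557372853474553750=9666373658466991050
[28] T[28,16]:27*9666373658466991050+137637641117332879365=398629729895941637715
Read c(28,16) = 398629729895941637715.

398629729895941637715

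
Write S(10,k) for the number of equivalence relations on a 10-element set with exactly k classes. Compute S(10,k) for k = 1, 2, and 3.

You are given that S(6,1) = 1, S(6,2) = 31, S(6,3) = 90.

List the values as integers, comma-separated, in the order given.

1, 511, 9330

i=7: T(7,1)=0+1·1=1 | T(7,2)=1+2·31=63 | T(7,3)=31+3·90=301
i=8: T(8,1)=0+1·1=1 | T(8,2)=1+2·63=127 | T(8,3)=63+3·301=966
i=9: T(9,1)=0+1·1=1 | T(9,2)=1+2·127=255 | T(9,3)=127+3·966=3025
i=10: T(10,1)=0+1·1=1 | T(10,2)=1+2·255=511 | T(10,3)=255+3·3025=9330
Read S(10,1) = 1, S(10,2) = 511, S(10,3) = 9330.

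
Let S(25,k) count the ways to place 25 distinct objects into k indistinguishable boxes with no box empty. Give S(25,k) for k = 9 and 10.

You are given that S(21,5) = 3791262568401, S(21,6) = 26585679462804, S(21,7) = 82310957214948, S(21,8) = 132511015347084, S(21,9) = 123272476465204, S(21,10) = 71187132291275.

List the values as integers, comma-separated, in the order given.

1167921451092973005, 1203163392175387500

row 22: T[22][6]=6·26585679462804+3791262568401=163305339345225  T[22][7]=7·82310957214948+26585679462804=602762379967440  T[22][8]=8·132511015347084+82310957214948=1142399079991620  T[22][9]=9·123272476465204+132511015347084=1241963303533920  T[22][10]=10·71187132291275+123272476465204=835143799377954
row 23: T[23][7]=7·602762379967440+163305339345225=4382641999117305  T[23][8]=8·1142399079991620+602762379967440=9741955019900400  T[23][9]=9·1241963303533920+1142399079991620=12320068811796900  T[23][10]=10·835143799377954+1241963303533920=9593401297313460
row 24: T[24][8]=8·9741955019900400+4382641999117305=82318282158320505  T[24][9]=9·12320068811796900+9741955019900400=120622574326072500  T[24][10]=10·9593401297313460+12320068811796900=108254081784931500
row 25: T[25][9]=9·120622574326072500+82318282158320505=1167921451092973005  T[25][10]=10·108254081784931500+120622574326072500=1203163392175387500
Read S(25,9) = 1167921451092973005, S(25,10) = 1203163392175387500.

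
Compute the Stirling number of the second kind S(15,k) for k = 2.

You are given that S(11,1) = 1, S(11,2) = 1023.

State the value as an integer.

16383

@12  (12,1):1·1+0→1, (12,2):1023·2+1→2047
@13  (13,1):1·1+0→1, (13,2):2047·2+1→4095
@14  (14,1):1·1+0→1, (14,2):4095·2+1→8191
@15  (15,2):8191·2+1→16383
Read S(15,2) = 16383.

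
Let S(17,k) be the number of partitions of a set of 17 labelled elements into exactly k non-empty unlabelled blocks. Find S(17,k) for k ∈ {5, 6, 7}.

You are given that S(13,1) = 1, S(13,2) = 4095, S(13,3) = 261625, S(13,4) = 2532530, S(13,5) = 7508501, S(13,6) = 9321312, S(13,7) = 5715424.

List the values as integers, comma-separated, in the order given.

[14] T[14,2]:2*4095+1=8191 · T[14,3]:3*261625+4095=788970 · T[14,4]:4*2532530+261625=10391745 · T[14,5]:5*7508501+2532530=40075035 · T[14,6]:6*9321312+7508501=63436373 · T[14,7]:7*5715424+9321312=49329280
[15] T[15,3]:3*788970+8191=2375101 · T[15,4]:4*10391745+788970=42355950 · T[15,5]:5*40075035+10391745=210766920 · T[15,6]:6*63436373+40075035=420693273 · T[15,7]:7*49329280+63436373=408741333
[16] T[16,4]:4*42355950+2375101=171798901 · T[16,5]:5*210766920+42355950=1096190550 · T[16,6]:6*420693273+210766920=2734926558 · T[16,7]:7*408741333+420693273=3281882604
[17] T[17,5]:5*1096190550+171798901=5652751651 · T[17,6]:6*2734926558+1096190550=17505749898 · T[17,7]:7*3281882604+2734926558=25708104786
Read S(17,5) = 5652751651, S(17,6) = 17505749898, S(17,7) = 25708104786.

5652751651, 17505749898, 25708104786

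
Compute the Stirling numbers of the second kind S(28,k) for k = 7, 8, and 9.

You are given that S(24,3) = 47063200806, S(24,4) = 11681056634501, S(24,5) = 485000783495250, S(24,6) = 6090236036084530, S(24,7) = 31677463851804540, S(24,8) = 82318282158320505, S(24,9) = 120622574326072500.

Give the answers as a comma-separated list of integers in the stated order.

row 25: T[25][4]=4·11681056634501+47063200806=46771289738810  T[25][5]=5·485000783495250+11681056634501=2436684974110751  T[25][6]=6·6090236036084530+485000783495250=37026417000002430  T[25][7]=7·31677463851804540+6090236036084530=227832482998716310  T[25][8]=8·82318282158320505+31677463851804540=690223721118368580  T[25][9]=9·120622574326072500+82318282158320505=1167921451092973005
row 26: T[26][5]=5·2436684974110751+46771289738810=12230196160292565  T[26][6]=6·37026417000002430+2436684974110751=224595186974125331  T[26][7]=7·227832482998716310+37026417000002430=1631853797991016600  T[26][8]=8·690223721118368580+227832482998716310=5749622251945664950  T[26][9]=9·1167921451092973005+690223721118368580=11201516780955125625
row 27: T[27][6]=6·224595186974125331+12230196160292565=1359801318005044551  T[27][7]=7·1631853797991016600+224595186974125331=11647571772911241531  T[27][8]=8·5749622251945664950+1631853797991016600=47628831813556336200  T[27][9]=9·11201516780955125625+5749622251945664950=106563273280541795575
row 28: T[28][7]=7·11647571772911241531+1359801318005044551=82892803728383735268  T[28][8]=8·47628831813556336200+11647571772911241531=392678226281361931131  T[28][9]=9·106563273280541795575+47628831813556336200=1006698291338432496375
Read S(28,7) = 82892803728383735268, S(28,8) = 392678226281361931131, S(28,9) = 1006698291338432496375.

82892803728383735268, 392678226281361931131, 1006698291338432496375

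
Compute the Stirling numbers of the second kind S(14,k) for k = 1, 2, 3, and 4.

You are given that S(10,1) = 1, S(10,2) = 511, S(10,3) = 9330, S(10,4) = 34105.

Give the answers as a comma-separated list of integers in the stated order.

r11: T_11,1=1×1+0=1; T_11,2=2×511+1=1023; T_11,3=3×9330+511=28501; T_11,4=4×34105+9330=145750
r12: T_12,1=1×1+0=1; T_12,2=2×1023+1=2047; T_12,3=3×28501+1023=86526; T_12,4=4×145750+28501=611501
r13: T_13,1=1×1+0=1; T_13,2=2×2047+1=4095; T_13,3=3×86526+2047=261625; T_13,4=4×611501+86526=2532530
r14: T_14,1=1×1+0=1; T_14,2=2×4095+1=8191; T_14,3=3×261625+4095=788970; T_14,4=4×2532530+261625=10391745
Read S(14,1) = 1, S(14,2) = 8191, S(14,3) = 788970, S(14,4) = 10391745.

1, 8191, 788970, 10391745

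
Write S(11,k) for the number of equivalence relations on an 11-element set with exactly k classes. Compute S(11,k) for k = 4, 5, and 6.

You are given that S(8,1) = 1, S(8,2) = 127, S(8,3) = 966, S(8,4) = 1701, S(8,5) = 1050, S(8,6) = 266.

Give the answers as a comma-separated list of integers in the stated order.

145750, 246730, 179487

@9  (9,2):127·2+1→255, (9,3):966·3+127→3025, (9,4):1701·4+966→7770, (9,5):1050·5+1701→6951, (9,6):266·6+1050→2646
@10  (10,3):3025·3+255→9330, (10,4):7770·4+3025→34105, (10,5):6951·5+7770→42525, (10,6):2646·6+6951→22827
@11  (11,4):34105·4+9330→145750, (11,5):42525·5+34105→246730, (11,6):22827·6+42525→179487
Read S(11,4) = 145750, S(11,5) = 246730, S(11,6) = 179487.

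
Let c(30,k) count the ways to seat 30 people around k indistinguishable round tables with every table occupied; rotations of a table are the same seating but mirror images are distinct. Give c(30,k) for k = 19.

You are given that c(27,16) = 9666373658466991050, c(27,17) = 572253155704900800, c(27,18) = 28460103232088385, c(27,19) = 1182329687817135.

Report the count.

150566737512021319125

row 28: T[28][17]=27·572253155704900800+9666373658466991050=25117208862499312650  T[28][18]=27·28460103232088385+572253155704900800=1340675942971287195  T[28][19]=27·1182329687817135+28460103232088385=60383004803151030
row 29: T[29][18]=28·1340675942971287195+25117208862499312650=62656135265695354110  T[29][19]=28·60383004803151030+1340675942971287195=3031400077459516035
row 30: T[30][19]=29·3031400077459516035+62656135265695354110=150566737512021319125
Read c(30,19) = 150566737512021319125.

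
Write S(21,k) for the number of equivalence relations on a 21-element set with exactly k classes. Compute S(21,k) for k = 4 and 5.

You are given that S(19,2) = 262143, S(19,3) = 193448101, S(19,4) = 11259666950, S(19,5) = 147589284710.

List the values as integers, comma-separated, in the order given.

row 20: T[20][3]=3·193448101+262143=580606446  T[20][4]=4·11259666950+193448101=45232115901  T[20][5]=5·147589284710+11259666950=749206090500
row 21: T[21][4]=4·45232115901+580606446=181509070050  T[21][5]=5·749206090500+45232115901=3791262568401
Read S(21,4) = 181509070050, S(21,5) = 3791262568401.

181509070050, 3791262568401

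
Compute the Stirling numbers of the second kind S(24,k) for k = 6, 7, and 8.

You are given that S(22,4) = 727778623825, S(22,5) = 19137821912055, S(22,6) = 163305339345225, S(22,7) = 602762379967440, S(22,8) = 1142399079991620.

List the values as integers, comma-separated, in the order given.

6090236036084530, 31677463851804540, 82318282158320505

i=23: T(23,5)=727778623825+5·19137821912055=96416888184100 | T(23,6)=19137821912055+6·163305339345225=998969857983405 | T(23,7)=163305339345225+7·602762379967440=4382641999117305 | T(23,8)=602762379967440+8·1142399079991620=9741955019900400
i=24: T(24,6)=96416888184100+6·998969857983405=6090236036084530 | T(24,7)=998969857983405+7·4382641999117305=31677463851804540 | T(24,8)=4382641999117305+8·9741955019900400=82318282158320505
Read S(24,6) = 6090236036084530, S(24,7) = 31677463851804540, S(24,8) = 82318282158320505.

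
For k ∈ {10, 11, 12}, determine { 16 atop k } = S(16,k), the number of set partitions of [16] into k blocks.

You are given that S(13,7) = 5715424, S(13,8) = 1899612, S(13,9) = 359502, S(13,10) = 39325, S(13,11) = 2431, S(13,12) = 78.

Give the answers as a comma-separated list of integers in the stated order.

i=14: T(14,8)=5715424+8·1899612=20912320 | T(14,9)=1899612+9·359502=5135130 | T(14,10)=359502+10·39325=752752 | T(14,11)=39325+11·2431=66066 | T(14,12)=2431+12·78=3367
i=15: T(15,9)=20912320+9·5135130=67128490 | T(15,10)=5135130+10·752752=12662650 | T(15,11)=752752+11·66066=1479478 | T(15,12)=66066+12·3367=106470
i=16: T(16,10)=67128490+10·12662650=193754990 | T(16,11)=12662650+11·1479478=28936908 | T(16,12)=1479478+12·106470=2757118
Read S(16,10) = 193754990, S(16,11) = 28936908, S(16,12) = 2757118.

193754990, 28936908, 2757118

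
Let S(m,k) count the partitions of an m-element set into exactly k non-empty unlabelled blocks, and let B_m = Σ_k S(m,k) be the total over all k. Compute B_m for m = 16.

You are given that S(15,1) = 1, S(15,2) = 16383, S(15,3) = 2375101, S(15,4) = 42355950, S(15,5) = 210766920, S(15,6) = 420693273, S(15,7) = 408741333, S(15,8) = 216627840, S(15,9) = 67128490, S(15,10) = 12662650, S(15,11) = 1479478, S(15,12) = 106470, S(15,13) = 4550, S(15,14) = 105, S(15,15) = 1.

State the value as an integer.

row 16: T[16][1]=1·1+0=1  T[16][2]=2·16383+1=32767  T[16][3]=3·2375101+16383=7141686  T[16][4]=4·42355950+2375101=171798901  T[16][5]=5·210766920+42355950=1096190550  T[16][6]=6·420693273+210766920=2734926558  T[16][7]=7·408741333+420693273=3281882604  T[16][8]=8·216627840+408741333=2141764053  T[16][9]=9·67128490+216627840=820784250  T[16][10]=10·12662650+67128490=193754990  T[16][11]=11·1479478+12662650=28936908  T[16][12]=12·106470+1479478=2757118  T[16][13]=13·4550+106470=165620  T[16][14]=14·105+4550=6020  T[16][15]=15·1+105=120  T[16][16]=16·0+1=1
B_16 = ΣS(16,k) = 1+32767+7141686+171798901+1096190550+2734926558+3281882604+2141764053+820784250+193754990+28936908+2757118+165620+6020+120+1 = 10480142147

10480142147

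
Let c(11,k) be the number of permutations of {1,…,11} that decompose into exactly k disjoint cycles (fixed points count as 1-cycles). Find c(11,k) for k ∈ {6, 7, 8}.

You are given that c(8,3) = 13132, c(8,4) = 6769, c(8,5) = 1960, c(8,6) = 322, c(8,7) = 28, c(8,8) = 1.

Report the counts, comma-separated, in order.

i=9: T(9,4)=13132+8·6769=67284 | T(9,5)=6769+8·1960=22449 | T(9,6)=1960+8·322=4536 | T(9,7)=322+8·28=546 | T(9,8)=28+8·1=36
i=10: T(10,5)=67284+9·22449=269325 | T(10,6)=22449+9·4536=63273 | T(10,7)=4536+9·546=9450 | T(10,8)=546+9·36=870
i=11: T(11,6)=269325+10·63273=902055 | T(11,7)=63273+10·9450=157773 | T(11,8)=9450+10·870=18150
Read c(11,6) = 902055, c(11,7) = 157773, c(11,8) = 18150.

902055, 157773, 18150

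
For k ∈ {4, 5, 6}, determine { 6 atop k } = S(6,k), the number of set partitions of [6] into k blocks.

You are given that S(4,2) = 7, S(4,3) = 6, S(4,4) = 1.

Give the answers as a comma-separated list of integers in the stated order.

[5] T[5,3]:3*6+7=25 · T[5,4]:4*1+6=10 · T[5,5]:5*0+1=1
[6] T[6,4]:4*10+25=65 · T[6,5]:5*1+10=15 · T[6,6]:6*0+1=1
Read S(6,4) = 65, S(6,5) = 15, S(6,6) = 1.

65, 15, 1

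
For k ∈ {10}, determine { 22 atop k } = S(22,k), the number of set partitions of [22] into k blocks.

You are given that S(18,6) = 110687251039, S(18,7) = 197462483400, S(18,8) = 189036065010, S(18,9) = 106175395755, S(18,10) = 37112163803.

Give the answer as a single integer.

@19  (19,7):197462483400·7+110687251039→1492924634839, (19,8):189036065010·8+197462483400→1709751003480, (19,9):106175395755·9+189036065010→1144614626805, (19,10):37112163803·10+106175395755→477297033785
@20  (20,8):1709751003480·8+1492924634839→15170932662679, (20,9):1144614626805·9+1709751003480→12011282644725, (20,10):477297033785·10+1144614626805→5917584964655
@21  (21,9):12011282644725·9+15170932662679→123272476465204, (21,10):5917584964655·10+12011282644725→71187132291275
@22  (22,10):71187132291275·10+123272476465204→835143799377954
Read S(22,10) = 835143799377954.

835143799377954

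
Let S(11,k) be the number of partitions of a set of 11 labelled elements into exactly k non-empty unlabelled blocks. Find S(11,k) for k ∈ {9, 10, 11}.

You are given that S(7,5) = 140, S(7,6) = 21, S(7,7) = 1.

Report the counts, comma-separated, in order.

1155, 55, 1

[8] T[8,6]:6*21+140=266 · T[8,7]:7*1+21=28 · T[8,8]:8*0+1=1
[9] T[9,7]:7*28+266=462 · T[9,8]:8*1+28=36 · T[9,9]:9*0+1=1
[10] T[10,8]:8*36+462=750 · T[10,9]:9*1+36=45 · T[10,10]:10*0+1=1
[11] T[11,9]:9*45+750=1155 · T[11,10]:10*1+45=55 · T[11,11]:11*0+1=1
Read S(11,9) = 1155, S(11,10) = 55, S(11,11) = 1.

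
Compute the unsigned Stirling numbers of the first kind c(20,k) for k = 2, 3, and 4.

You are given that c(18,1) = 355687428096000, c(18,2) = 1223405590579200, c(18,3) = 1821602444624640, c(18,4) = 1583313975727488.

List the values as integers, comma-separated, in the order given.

@19  (19,1):355687428096000·18+0→6402373705728000, (19,2):1223405590579200·18+355687428096000→22376988058521600, (19,3):1821602444624640·18+1223405590579200→34012249593822720, (19,4):1583313975727488·18+1821602444624640→30321254007719424
@20  (20,2):22376988058521600·19+6402373705728000→431565146817638400, (20,3):34012249593822720·19+22376988058521600→668609730341153280, (20,4):30321254007719424·19+34012249593822720→610116075740491776
Read c(20,2) = 431565146817638400, c(20,3) = 668609730341153280, c(20,4) = 610116075740491776.

431565146817638400, 668609730341153280, 610116075740491776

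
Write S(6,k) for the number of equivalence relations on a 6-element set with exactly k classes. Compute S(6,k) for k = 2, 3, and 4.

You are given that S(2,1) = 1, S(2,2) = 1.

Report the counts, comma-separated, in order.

@3  (3,1):1·1+0→1, (3,2):1·2+1→3, (3,3):0·3+1→1
@4  (4,1):1·1+0→1, (4,2):3·2+1→7, (4,3):1·3+3→6, (4,4):0·4+1→1
@5  (5,1):1·1+0→1, (5,2):7·2+1→15, (5,3):6·3+7→25, (5,4):1·4+6→10
@6  (6,2):15·2+1→31, (6,3):25·3+15→90, (6,4):10·4+25→65
Read S(6,2) = 31, S(6,3) = 90, S(6,4) = 65.

31, 90, 65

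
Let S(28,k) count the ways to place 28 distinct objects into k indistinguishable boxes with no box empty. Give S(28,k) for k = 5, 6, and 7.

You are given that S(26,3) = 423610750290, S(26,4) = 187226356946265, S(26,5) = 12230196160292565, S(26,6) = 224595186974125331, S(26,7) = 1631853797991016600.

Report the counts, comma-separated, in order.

307440364830580800, 8220146115188676396, 82892803728383735268

i=27: T(27,4)=423610750290+4·187226356946265=749329038535350 | T(27,5)=187226356946265+5·12230196160292565=61338207158409090 | T(27,6)=12230196160292565+6·224595186974125331=1359801318005044551 | T(27,7)=224595186974125331+7·1631853797991016600=11647571772911241531
i=28: T(28,5)=749329038535350+5·61338207158409090=307440364830580800 | T(28,6)=61338207158409090+6·1359801318005044551=8220146115188676396 | T(28,7)=1359801318005044551+7·11647571772911241531=82892803728383735268
Read S(28,5) = 307440364830580800, S(28,6) = 8220146115188676396, S(28,7) = 82892803728383735268.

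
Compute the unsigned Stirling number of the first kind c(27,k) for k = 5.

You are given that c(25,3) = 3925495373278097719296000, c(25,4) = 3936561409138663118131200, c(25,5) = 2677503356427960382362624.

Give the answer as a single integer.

1945067308917524165279692800

r26: T_26,4=25×3936561409138663118131200+3925495373278097719296000=102339530601744675672576000; T_26,5=25×2677503356427960382362624+3936561409138663118131200=70874145319837672677196800
r27: T_27,5=26×70874145319837672677196800+102339530601744675672576000=1945067308917524165279692800
Read c(27,5) = 1945067308917524165279692800.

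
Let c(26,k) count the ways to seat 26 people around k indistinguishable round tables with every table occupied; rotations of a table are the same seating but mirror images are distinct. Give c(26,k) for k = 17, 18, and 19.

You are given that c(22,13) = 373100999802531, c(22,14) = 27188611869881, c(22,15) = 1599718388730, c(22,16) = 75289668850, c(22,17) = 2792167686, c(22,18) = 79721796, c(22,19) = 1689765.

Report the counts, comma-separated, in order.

[23] T[23,14]:22*27188611869881+373100999802531=971250460939913 · T[23,15]:22*1599718388730+27188611869881=62382416421941 · T[23,16]:22*75289668850+1599718388730=3256091103430 · T[23,17]:22*2792167686+75289668850=136717357942 · T[23,18]:22*79721796+2792167686=4546047198 · T[23,19]:22*1689765+79721796=116896626
[24] T[24,15]:23*62382416421941+971250460939913=2406046038644556 · T[24,16]:23*3256091103430+62382416421941=137272511800831 · T[24,17]:23*136717357942+3256091103430=6400590336096 · T[24,18]:23*4546047198+136717357942=241276443496 · T[24,19]:23*116896626+4546047198=7234669596
[25] T[25,16]:24*137272511800831+2406046038644556=5700586321864500 · T[25,17]:24*6400590336096+137272511800831=290886679867135 · T[25,18]:24*241276443496+6400590336096=12191224980000 · T[25,19]:24*7234669596+241276443496=414908513800
[26] T[26,17]:25*290886679867135+5700586321864500=12972753318542875 · T[26,18]:25*12191224980000+290886679867135=595667304367135 · T[26,19]:25*414908513800+12191224980000=22563937825000
Read c(26,17) = 12972753318542875, c(26,18) = 595667304367135, c(26,19) = 22563937825000.

12972753318542875, 595667304367135, 22563937825000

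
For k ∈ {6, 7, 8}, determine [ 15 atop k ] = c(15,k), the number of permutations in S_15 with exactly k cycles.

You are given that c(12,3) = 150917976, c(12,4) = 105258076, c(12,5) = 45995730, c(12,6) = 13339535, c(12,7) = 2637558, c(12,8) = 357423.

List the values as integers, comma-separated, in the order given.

row 13: T[13][4]=12·105258076+150917976=1414014888  T[13][5]=12·45995730+105258076=657206836  T[13][6]=12·13339535+45995730=206070150  T[13][7]=12·2637558+13339535=44990231  T[13][8]=12·357423+2637558=6926634
row 14: T[14][5]=13·657206836+1414014888=9957703756  T[14][6]=13·206070150+657206836=3336118786  T[14][7]=13·44990231+206070150=790943153  T[14][8]=13·6926634+44990231=135036473
row 15: T[15][6]=14·3336118786+9957703756=56663366760  T[15][7]=14·790943153+3336118786=14409322928  T[15][8]=14·135036473+790943153=2681453775
Read c(15,6) = 56663366760, c(15,7) = 14409322928, c(15,8) = 2681453775.

56663366760, 14409322928, 2681453775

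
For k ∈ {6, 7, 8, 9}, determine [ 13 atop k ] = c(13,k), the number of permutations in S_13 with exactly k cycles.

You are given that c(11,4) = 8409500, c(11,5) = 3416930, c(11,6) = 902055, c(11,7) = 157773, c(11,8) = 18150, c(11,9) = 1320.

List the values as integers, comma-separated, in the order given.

206070150, 44990231, 6926634, 749463

row 12: T[12][5]=11·3416930+8409500=45995730  T[12][6]=11·902055+3416930=13339535  T[12][7]=11·157773+902055=2637558  T[12][8]=11·18150+157773=357423  T[12][9]=11·1320+18150=32670
row 13: T[13][6]=12·13339535+45995730=206070150  T[13][7]=12·2637558+13339535=44990231  T[13][8]=12·357423+2637558=6926634  T[13][9]=12·32670+357423=749463
Read c(13,6) = 206070150, c(13,7) = 44990231, c(13,8) = 6926634, c(13,9) = 749463.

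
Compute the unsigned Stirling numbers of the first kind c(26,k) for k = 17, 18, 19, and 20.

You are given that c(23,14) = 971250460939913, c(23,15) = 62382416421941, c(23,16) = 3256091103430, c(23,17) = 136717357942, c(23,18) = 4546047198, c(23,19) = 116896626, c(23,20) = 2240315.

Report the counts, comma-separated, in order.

row 24: T[24][15]=23·62382416421941+971250460939913=2406046038644556  T[24][16]=23·3256091103430+62382416421941=137272511800831  T[24][17]=23·136717357942+3256091103430=6400590336096  T[24][18]=23·4546047198+136717357942=241276443496  T[24][19]=23·116896626+4546047198=7234669596  T[24][20]=23·2240315+116896626=168423871
row 25: T[25][16]=24·137272511800831+2406046038644556=5700586321864500  T[25][17]=24·6400590336096+137272511800831=290886679867135  T[25][18]=24·241276443496+6400590336096=12191224980000  T[25][19]=24·7234669596+241276443496=414908513800  T[25][20]=24·168423871+7234669596=11276842500
row 26: T[26][17]=25·290886679867135+5700586321864500=12972753318542875  T[26][18]=25·12191224980000+290886679867135=595667304367135  T[26][19]=25·414908513800+12191224980000=22563937825000  T[26][20]=25·11276842500+414908513800=696829576300
Read c(26,17) = 12972753318542875, c(26,18) = 595667304367135, c(26,19) = 22563937825000, c(26,20) = 696829576300.

12972753318542875, 595667304367135, 22563937825000, 696829576300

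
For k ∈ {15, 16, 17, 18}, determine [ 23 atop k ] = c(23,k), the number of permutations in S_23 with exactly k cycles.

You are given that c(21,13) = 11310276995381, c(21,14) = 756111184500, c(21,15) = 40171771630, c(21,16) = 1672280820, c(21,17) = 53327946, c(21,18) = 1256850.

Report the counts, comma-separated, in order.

row 22: T[22][14]=21·756111184500+11310276995381=27188611869881  T[22][15]=21·40171771630+756111184500=1599718388730  T[22][16]=21·1672280820+40171771630=75289668850  T[22][17]=21·53327946+1672280820=2792167686  T[22][18]=21·1256850+53327946=79721796
row 23: T[23][15]=22·1599718388730+27188611869881=62382416421941  T[23][16]=22·75289668850+1599718388730=3256091103430  T[23][17]=22·2792167686+75289668850=136717357942  T[23][18]=22·79721796+2792167686=4546047198
Read c(23,15) = 62382416421941, c(23,16) = 3256091103430, c(23,17) = 136717357942, c(23,18) = 4546047198.

62382416421941, 3256091103430, 136717357942, 4546047198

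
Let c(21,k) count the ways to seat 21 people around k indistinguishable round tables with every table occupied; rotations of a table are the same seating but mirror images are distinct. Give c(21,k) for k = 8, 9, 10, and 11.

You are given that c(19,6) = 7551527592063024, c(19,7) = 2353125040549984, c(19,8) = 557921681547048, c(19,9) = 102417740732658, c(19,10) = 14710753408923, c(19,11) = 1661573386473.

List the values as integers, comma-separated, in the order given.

311333643161390640, 63030812099294896, 10142299865511450, 1307535010540395

row 20: T[20][7]=19·2353125040549984+7551527592063024=52260903362512720  T[20][8]=19·557921681547048+2353125040549984=12953636989943896  T[20][9]=19·102417740732658+557921681547048=2503858755467550  T[20][10]=19·14710753408923+102417740732658=381922055502195  T[20][11]=19·1661573386473+14710753408923=46280647751910
row 21: T[21][8]=20·12953636989943896+52260903362512720=311333643161390640  T[21][9]=20·2503858755467550+12953636989943896=63030812099294896  T[21][10]=20·381922055502195+2503858755467550=10142299865511450  T[21][11]=20·46280647751910+381922055502195=1307535010540395
Read c(21,8) = 311333643161390640, c(21,9) = 63030812099294896, c(21,10) = 10142299865511450, c(21,11) = 1307535010540395.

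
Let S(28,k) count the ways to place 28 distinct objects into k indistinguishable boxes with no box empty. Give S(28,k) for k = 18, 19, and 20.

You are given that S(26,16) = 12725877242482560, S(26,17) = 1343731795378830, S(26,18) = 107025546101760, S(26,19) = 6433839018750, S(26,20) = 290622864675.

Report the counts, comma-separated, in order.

row 27: T[27][17]=17·1343731795378830+12725877242482560=35569317763922670  T[27][18]=18·107025546101760+1343731795378830=3270191625210510  T[27][19]=19·6433839018750+107025546101760=229268487458010  T[27][20]=20·290622864675+6433839018750=12246296312250
row 28: T[28][18]=18·3270191625210510+35569317763922670=94432767017711850  T[28][19]=19·229268487458010+3270191625210510=7626292886912700  T[28][20]=20·12246296312250+229268487458010=474194413703010
Read S(28,18) = 94432767017711850, S(28,19) = 7626292886912700, S(28,20) = 474194413703010.

94432767017711850, 7626292886912700, 474194413703010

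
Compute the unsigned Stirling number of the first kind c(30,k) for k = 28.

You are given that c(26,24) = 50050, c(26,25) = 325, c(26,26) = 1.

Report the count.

90335

[27] T[27,25]:26*325+50050=58500 · T[27,26]:26*1+325=351 · T[27,27]:26*0+1=1
[28] T[28,26]:27*351+58500=67977 · T[28,27]:27*1+351=378 · T[28,28]:27*0+1=1
[29] T[29,27]:28*378+67977=78561 · T[29,28]:28*1+378=406
[30] T[30,28]:29*406+78561=90335
Read c(30,28) = 90335.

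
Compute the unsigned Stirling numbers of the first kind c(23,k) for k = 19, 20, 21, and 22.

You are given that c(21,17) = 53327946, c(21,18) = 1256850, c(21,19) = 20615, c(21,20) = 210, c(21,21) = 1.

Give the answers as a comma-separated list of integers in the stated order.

116896626, 2240315, 30107, 253

r22: T_22,18=21×1256850+53327946=79721796; T_22,19=21×20615+1256850=1689765; T_22,20=21×210+20615=25025; T_22,21=21×1+210=231; T_22,22=21×0+1=1
r23: T_23,19=22×1689765+79721796=116896626; T_23,20=22×25025+1689765=2240315; T_23,21=22×231+25025=30107; T_23,22=22×1+231=253
Read c(23,19) = 116896626, c(23,20) = 2240315, c(23,21) = 30107, c(23,22) = 253.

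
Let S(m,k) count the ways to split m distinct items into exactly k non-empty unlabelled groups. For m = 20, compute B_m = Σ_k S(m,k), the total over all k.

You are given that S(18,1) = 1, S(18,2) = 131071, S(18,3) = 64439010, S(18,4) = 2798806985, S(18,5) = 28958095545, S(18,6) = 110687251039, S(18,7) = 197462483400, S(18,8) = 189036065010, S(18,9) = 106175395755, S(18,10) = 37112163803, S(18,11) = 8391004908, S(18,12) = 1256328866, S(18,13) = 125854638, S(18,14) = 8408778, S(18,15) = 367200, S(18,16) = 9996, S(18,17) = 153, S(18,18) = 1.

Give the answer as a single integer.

51724158235372

r19: T_19,1=1×1+0=1; T_19,2=2×131071+1=262143; T_19,3=3×64439010+131071=193448101; T_19,4=4×2798806985+64439010=11259666950; T_19,5=5×28958095545+2798806985=147589284710; T_19,6=6×110687251039+28958095545=693081601779; T_19,7=7×197462483400+110687251039=1492924634839; T_19,8=8×189036065010+197462483400=1709751003480; T_19,9=9×106175395755+189036065010=1144614626805; T_19,10=10×37112163803+106175395755=477297033785; T_19,11=11×8391004908+37112163803=129413217791; T_19,12=12×1256328866+8391004908=23466951300; T_19,13=13×125854638+1256328866=2892439160; T_19,14=14×8408778+125854638=243577530; T_19,15=15×367200+8408778=13916778; T_19,16=16×9996+367200=527136; T_19,17=17×153+9996=12597; T_19,18=18×1+153=171; T_19,19=19×0+1=1
r20: T_20,1=1×1+0=1; T_20,2=2×262143+1=524287; T_20,3=3×193448101+262143=580606446; T_20,4=4×11259666950+193448101=45232115901; T_20,5=5×147589284710+11259666950=749206090500; T_20,6=6×693081601779+147589284710=4306078895384; T_20,7=7×1492924634839+693081601779=11143554045652; T_20,8=8×1709751003480+1492924634839=15170932662679; T_20,9=9×1144614626805+1709751003480=12011282644725; T_20,10=10×477297033785+1144614626805=5917584964655; T_20,11=11×129413217791+477297033785=1900842429486; T_20,12=12×23466951300+129413217791=411016633391; T_20,13=13×2892439160+23466951300=61068660380; T_20,14=14×243577530+2892439160=6302524580; T_20,15=15×13916778+243577530=452329200; T_20,16=16×527136+13916778=22350954; T_20,17=17×12597+527136=741285; T_20,18=18×171+12597=15675; T_20,19=19×1+171=190; T_20,20=20×0+1=1
B_20 = ΣS(20,k) = 1+524287+580606446+45232115901+749206090500+4306078895384+11143554045652+15170932662679+12011282644725+5917584964655+1900842429486+411016633391+61068660380+6302524580+452329200+22350954+741285+15675+190+1 = 51724158235372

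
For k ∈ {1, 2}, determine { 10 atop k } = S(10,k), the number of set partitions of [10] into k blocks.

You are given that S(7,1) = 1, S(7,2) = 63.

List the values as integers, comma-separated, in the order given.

1, 511

r8: T_8,1=1×1+0=1; T_8,2=2×63+1=127
r9: T_9,1=1×1+0=1; T_9,2=2×127+1=255
r10: T_10,1=1×1+0=1; T_10,2=2×255+1=511
Read S(10,1) = 1, S(10,2) = 511.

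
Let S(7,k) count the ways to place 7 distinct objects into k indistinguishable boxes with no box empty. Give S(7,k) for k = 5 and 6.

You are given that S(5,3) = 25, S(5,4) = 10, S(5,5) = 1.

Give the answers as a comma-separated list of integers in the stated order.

140, 21

row 6: T[6][4]=4·10+25=65  T[6][5]=5·1+10=15  T[6][6]=6·0+1=1
row 7: T[7][5]=5·15+65=140  T[7][6]=6·1+15=21
Read S(7,5) = 140, S(7,6) = 21.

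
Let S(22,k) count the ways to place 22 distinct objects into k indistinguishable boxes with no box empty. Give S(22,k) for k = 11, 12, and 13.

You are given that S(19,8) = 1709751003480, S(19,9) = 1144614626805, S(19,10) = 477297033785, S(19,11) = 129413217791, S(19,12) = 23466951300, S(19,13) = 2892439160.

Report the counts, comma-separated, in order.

366282500870286, 108823356051137, 22496861868481

r20: T_20,9=9×1144614626805+1709751003480=12011282644725; T_20,10=10×477297033785+1144614626805=5917584964655; T_20,11=11×129413217791+477297033785=1900842429486; T_20,12=12×23466951300+129413217791=411016633391; T_20,13=13×2892439160+23466951300=61068660380
r21: T_21,10=10×5917584964655+12011282644725=71187132291275; T_21,11=11×1900842429486+5917584964655=26826851689001; T_21,12=12×411016633391+1900842429486=6833042030178; T_21,13=13×61068660380+411016633391=1204909218331
r22: T_22,11=11×26826851689001+71187132291275=366282500870286; T_22,12=12×6833042030178+26826851689001=108823356051137; T_22,13=13×1204909218331+6833042030178=22496861868481
Read S(22,11) = 366282500870286, S(22,12) = 108823356051137, S(22,13) = 22496861868481.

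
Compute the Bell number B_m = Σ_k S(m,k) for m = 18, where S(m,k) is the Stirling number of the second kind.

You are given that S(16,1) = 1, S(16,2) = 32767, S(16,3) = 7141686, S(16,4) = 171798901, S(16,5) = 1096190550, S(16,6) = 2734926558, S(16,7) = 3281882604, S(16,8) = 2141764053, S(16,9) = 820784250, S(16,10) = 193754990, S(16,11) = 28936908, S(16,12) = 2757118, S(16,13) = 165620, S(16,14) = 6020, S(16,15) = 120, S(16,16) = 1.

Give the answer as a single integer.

682076806159

@17  (17,1):1·1+0→1, (17,2):32767·2+1→65535, (17,3):7141686·3+32767→21457825, (17,4):171798901·4+7141686→694337290, (17,5):1096190550·5+171798901→5652751651, (17,6):2734926558·6+1096190550→17505749898, (17,7):3281882604·7+2734926558→25708104786, (17,8):2141764053·8+3281882604→20415995028, (17,9):820784250·9+2141764053→9528822303, (17,10):193754990·10+820784250→2758334150, (17,11):28936908·11+193754990→512060978, (17,12):2757118·12+28936908→62022324, (17,13):165620·13+2757118→4910178, (17,14):6020·14+165620→249900, (17,15):120·15+6020→7820, (17,16):1·16+120→136, (17,17):0·17+1→1
@18  (18,1):1·1+0→1, (18,2):65535·2+1→131071, (18,3):21457825·3+65535→64439010, (18,4):694337290·4+21457825→2798806985, (18,5):5652751651·5+694337290→28958095545, (18,6):17505749898·6+5652751651→110687251039, (18,7):25708104786·7+17505749898→197462483400, (18,8):20415995028·8+25708104786→189036065010, (18,9):9528822303·9+20415995028→106175395755, (18,10):2758334150·10+9528822303→37112163803, (18,11):512060978·11+2758334150→8391004908, (18,12):62022324·12+512060978→1256328866, (18,13):4910178·13+62022324→125854638, (18,14):249900·14+4910178→8408778, (18,15):7820·15+249900→367200, (18,16):136·16+7820→9996, (18,17):1·17+136→153, (18,18):0·18+1→1
B_18 = ΣS(18,k) = 1+131071+64439010+2798806985+28958095545+110687251039+197462483400+189036065010+106175395755+37112163803+8391004908+1256328866+125854638+8408778+367200+9996+153+1 = 682076806159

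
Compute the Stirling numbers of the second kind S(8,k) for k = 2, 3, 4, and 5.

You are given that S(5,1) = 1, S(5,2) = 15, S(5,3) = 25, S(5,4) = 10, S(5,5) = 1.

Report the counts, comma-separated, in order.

[6] T[6,1]:1*1+0=1 · T[6,2]:2*15+1=31 · T[6,3]:3*25+15=90 · T[6,4]:4*10+25=65 · T[6,5]:5*1+10=15
[7] T[7,1]:1*1+0=1 · T[7,2]:2*31+1=63 · T[7,3]:3*90+31=301 · T[7,4]:4*65+90=350 · T[7,5]:5*15+65=140
[8] T[8,2]:2*63+1=127 · T[8,3]:3*301+63=966 · T[8,4]:4*350+301=1701 · T[8,5]:5*140+350=1050
Read S(8,2) = 127, S(8,3) = 966, S(8,4) = 1701, S(8,5) = 1050.

127, 966, 1701, 1050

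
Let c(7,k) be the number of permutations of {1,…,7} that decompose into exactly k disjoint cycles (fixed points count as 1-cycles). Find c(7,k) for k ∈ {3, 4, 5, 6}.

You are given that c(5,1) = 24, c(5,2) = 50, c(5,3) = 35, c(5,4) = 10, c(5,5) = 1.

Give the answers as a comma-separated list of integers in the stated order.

[6] T[6,2]:5*50+24=274 · T[6,3]:5*35+50=225 · T[6,4]:5*10+35=85 · T[6,5]:5*1+10=15 · T[6,6]:5*0+1=1
[7] T[7,3]:6*225+274=1624 · T[7,4]:6*85+225=735 · T[7,5]:6*15+85=175 · T[7,6]:6*1+15=21
Read c(7,3) = 1624, c(7,4) = 735, c(7,5) = 175, c(7,6) = 21.

1624, 735, 175, 21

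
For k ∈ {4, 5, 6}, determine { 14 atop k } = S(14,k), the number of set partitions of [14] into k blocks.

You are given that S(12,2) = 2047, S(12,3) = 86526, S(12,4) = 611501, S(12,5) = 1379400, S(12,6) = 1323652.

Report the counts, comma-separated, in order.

10391745, 40075035, 63436373

@13  (13,3):86526·3+2047→261625, (13,4):611501·4+86526→2532530, (13,5):1379400·5+611501→7508501, (13,6):1323652·6+1379400→9321312
@14  (14,4):2532530·4+261625→10391745, (14,5):7508501·5+2532530→40075035, (14,6):9321312·6+7508501→63436373
Read S(14,4) = 10391745, S(14,5) = 40075035, S(14,6) = 63436373.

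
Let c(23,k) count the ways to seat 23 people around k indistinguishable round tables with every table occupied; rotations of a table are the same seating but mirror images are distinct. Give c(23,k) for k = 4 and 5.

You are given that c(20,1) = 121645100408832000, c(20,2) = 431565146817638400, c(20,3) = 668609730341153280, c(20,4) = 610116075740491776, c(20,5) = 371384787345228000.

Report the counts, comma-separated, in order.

row 21: T[21][2]=20·431565146817638400+121645100408832000=8752948036761600000  T[21][3]=20·668609730341153280+431565146817638400=13803759753640704000  T[21][4]=20·610116075740491776+668609730341153280=12870931245150988800  T[21][5]=20·371384787345228000+610116075740491776=8037811822645051776
row 22: T[22][3]=21·13803759753640704000+8752948036761600000=298631902863216384000  T[22][4]=21·12870931245150988800+13803759753640704000=284093315901811468800  T[22][5]=21·8037811822645051776+12870931245150988800=181664979520697076096
row 23: T[23][4]=22·284093315901811468800+298631902863216384000=6548684852703068697600  T[23][5]=22·181664979520697076096+284093315901811468800=4280722865357147142912
Read c(23,4) = 6548684852703068697600, c(23,5) = 4280722865357147142912.

6548684852703068697600, 4280722865357147142912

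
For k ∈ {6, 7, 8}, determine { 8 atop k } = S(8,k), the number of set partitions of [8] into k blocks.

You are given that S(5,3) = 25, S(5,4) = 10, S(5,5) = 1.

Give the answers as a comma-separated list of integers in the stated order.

266, 28, 1

r6: T_6,4=4×10+25=65; T_6,5=5×1+10=15; T_6,6=6×0+1=1
r7: T_7,5=5×15+65=140; T_7,6=6×1+15=21; T_7,7=7×0+1=1
r8: T_8,6=6×21+140=266; T_8,7=7×1+21=28; T_8,8=8×0+1=1
Read S(8,6) = 266, S(8,7) = 28, S(8,8) = 1.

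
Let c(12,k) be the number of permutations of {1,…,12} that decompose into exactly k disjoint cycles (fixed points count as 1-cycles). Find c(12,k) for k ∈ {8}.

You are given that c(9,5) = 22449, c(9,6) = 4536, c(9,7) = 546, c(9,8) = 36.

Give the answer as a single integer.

357423

row 10: T[10][6]=9·4536+22449=63273  T[10][7]=9·546+4536=9450  T[10][8]=9·36+546=870
row 11: T[11][7]=10·9450+63273=157773  T[11][8]=10·870+9450=18150
row 12: T[12][8]=11·18150+157773=357423
Read c(12,8) = 357423.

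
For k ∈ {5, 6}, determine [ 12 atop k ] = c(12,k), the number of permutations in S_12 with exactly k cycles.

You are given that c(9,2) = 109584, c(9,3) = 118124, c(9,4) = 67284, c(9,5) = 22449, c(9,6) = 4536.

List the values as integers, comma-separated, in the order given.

45995730, 13339535

row 10: T[10][3]=9·118124+109584=1172700  T[10][4]=9·67284+118124=723680  T[10][5]=9·22449+67284=269325  T[10][6]=9·4536+22449=63273
row 11: T[11][4]=10·723680+1172700=8409500  T[11][5]=10·269325+723680=3416930  T[11][6]=10·63273+269325=902055
row 12: T[12][5]=11·3416930+8409500=45995730  T[12][6]=11·902055+3416930=13339535
Read c(12,5) = 45995730, c(12,6) = 13339535.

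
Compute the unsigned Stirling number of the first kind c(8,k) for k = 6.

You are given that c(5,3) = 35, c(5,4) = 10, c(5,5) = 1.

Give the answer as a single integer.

@6  (6,4):10·5+35→85, (6,5):1·5+10→15, (6,6):0·5+1→1
@7  (7,5):15·6+85→175, (7,6):1·6+15→21
@8  (8,6):21·7+175→322
Read c(8,6) = 322.

322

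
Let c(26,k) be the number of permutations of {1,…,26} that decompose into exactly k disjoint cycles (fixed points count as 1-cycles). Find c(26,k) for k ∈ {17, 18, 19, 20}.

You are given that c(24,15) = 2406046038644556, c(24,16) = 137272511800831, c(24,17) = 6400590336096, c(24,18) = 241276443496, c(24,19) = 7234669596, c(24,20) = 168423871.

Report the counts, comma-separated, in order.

@25  (25,16):137272511800831·24+2406046038644556→5700586321864500, (25,17):6400590336096·24+137272511800831→290886679867135, (25,18):241276443496·24+6400590336096→12191224980000, (25,19):7234669596·24+241276443496→414908513800, (25,20):168423871·24+7234669596→11276842500
@26  (26,17):290886679867135·25+5700586321864500→12972753318542875, (26,18):12191224980000·25+290886679867135→595667304367135, (26,19):414908513800·25+12191224980000→22563937825000, (26,20):11276842500·25+414908513800→696829576300
Read c(26,17) = 12972753318542875, c(26,18) = 595667304367135, c(26,19) = 22563937825000, c(26,20) = 696829576300.

12972753318542875, 595667304367135, 22563937825000, 696829576300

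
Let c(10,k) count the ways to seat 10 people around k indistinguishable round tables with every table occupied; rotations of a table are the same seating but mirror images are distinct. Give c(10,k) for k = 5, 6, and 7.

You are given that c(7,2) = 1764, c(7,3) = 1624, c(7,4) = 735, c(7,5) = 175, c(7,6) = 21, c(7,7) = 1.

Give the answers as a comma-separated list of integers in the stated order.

row 8: T[8][3]=7·1624+1764=13132  T[8][4]=7·735+1624=6769  T[8][5]=7·175+735=1960  T[8][6]=7·21+175=322  T[8][7]=7·1+21=28
row 9: T[9][4]=8·6769+13132=67284  T[9][5]=8·1960+6769=22449  T[9][6]=8·322+1960=4536  T[9][7]=8·28+322=546
row 10: T[10][5]=9·22449+67284=269325  T[10][6]=9·4536+22449=63273  T[10][7]=9·546+4536=9450
Read c(10,5) = 269325, c(10,6) = 63273, c(10,7) = 9450.

269325, 63273, 9450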